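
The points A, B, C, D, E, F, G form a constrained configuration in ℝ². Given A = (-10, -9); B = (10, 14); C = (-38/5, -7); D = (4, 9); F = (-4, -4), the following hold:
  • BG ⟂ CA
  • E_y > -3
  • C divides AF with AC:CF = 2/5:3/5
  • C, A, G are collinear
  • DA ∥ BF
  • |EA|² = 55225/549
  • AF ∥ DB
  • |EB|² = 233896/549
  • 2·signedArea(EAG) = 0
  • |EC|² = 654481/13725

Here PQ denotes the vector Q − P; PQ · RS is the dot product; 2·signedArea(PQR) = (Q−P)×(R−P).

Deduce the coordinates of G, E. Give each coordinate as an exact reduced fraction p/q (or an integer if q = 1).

E = (-140/61, -472/183)
G = (800/61, 626/61)

1. G_x = 800/61  [C, A, G are collinear ∩ BG ⟂ CA]
2. G_y = 626/61  [C, A, G are collinear ∩ BG ⟂ CA]
   → G = (800/61, 626/61)
3. E_x = -140/61  [line -1175/61·x + 1410/61·y + 940/61 = 0 ∩ |EA|² = 55225/549]
4. E_y = -472/183  [line -1175/61·x + 1410/61·y + 940/61 = 0 ∩ |EA|² = 55225/549]
   → E = (-140/61, -472/183)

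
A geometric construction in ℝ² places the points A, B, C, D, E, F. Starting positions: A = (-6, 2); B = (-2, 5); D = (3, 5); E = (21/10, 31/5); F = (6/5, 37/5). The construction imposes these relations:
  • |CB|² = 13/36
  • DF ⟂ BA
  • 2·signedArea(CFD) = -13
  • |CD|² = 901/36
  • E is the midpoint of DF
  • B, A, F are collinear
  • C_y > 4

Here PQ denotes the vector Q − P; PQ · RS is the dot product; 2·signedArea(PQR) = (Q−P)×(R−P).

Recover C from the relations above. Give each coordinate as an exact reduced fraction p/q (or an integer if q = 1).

C = (-59/30, 22/5)

1. C_x = -59/30  [line 12/5·x + 9/5·y + -16/5 = 0 ∩ |CD|² = 901/36]
2. C_y = 22/5  [line 12/5·x + 9/5·y + -16/5 = 0 ∩ |CD|² = 901/36]
   → C = (-59/30, 22/5)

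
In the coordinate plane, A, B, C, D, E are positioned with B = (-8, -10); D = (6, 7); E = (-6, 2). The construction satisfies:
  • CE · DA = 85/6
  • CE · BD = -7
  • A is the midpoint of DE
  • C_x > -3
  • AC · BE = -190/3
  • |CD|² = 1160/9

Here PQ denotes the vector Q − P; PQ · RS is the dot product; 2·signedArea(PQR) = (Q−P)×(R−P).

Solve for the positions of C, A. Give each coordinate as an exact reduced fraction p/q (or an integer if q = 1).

1. A_x = 0  [A is the midpoint of DE]
2. A_y = 9/2  [A is the midpoint of DE]
   → A = (0, 9/2)
3. C_x = -8/3  [CE · DA = 85/6 ∩ CE · BD = -7]
4. C_y = -1/3  [CE · DA = 85/6 ∩ CE · BD = -7]
   → C = (-8/3, -1/3)

A = (0, 9/2)
C = (-8/3, -1/3)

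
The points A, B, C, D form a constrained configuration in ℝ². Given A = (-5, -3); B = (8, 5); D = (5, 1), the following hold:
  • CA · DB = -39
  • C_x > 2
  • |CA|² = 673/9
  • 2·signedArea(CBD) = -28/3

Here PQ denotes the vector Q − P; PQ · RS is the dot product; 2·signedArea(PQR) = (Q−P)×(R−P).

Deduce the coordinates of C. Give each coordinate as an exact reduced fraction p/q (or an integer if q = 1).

C = (8/3, 1)

1. C_x = 8/3  [CA · DB = -39 ∩ 2·signedArea(CBD) = -28/3]
2. C_y = 1  [CA · DB = -39 ∩ 2·signedArea(CBD) = -28/3]
   → C = (8/3, 1)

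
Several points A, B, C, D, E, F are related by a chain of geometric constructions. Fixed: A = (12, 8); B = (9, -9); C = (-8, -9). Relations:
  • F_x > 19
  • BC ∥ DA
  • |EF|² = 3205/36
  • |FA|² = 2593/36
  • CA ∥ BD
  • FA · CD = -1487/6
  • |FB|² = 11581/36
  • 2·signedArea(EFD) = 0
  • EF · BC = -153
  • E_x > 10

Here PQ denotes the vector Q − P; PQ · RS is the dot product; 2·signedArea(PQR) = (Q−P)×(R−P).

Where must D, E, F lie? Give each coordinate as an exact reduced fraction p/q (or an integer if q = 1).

D = (29, 8)
E = (11, 7/3)
F = (20, 31/6)

1. D_x = 29  [BC ∥ DA ∩ CA ∥ BD]
2. D_y = 8  [BC ∥ DA ∩ CA ∥ BD]
   → D = (29, 8)
3. F_x = 20  [line -37·x + -17·y + 4967/6 = 0 ∩ |FA|² = 2593/36]
4. F_y = 31/6  [line -37·x + -17·y + 4967/6 = 0 ∩ |FA|² = 2593/36]
   → F = (20, 31/6)
5. E_x = 11  [2·signedArea(EFD) = 0 ∩ EF · BC = -153]
6. E_y = 7/3  [2·signedArea(EFD) = 0 ∩ EF · BC = -153]
   → E = (11, 7/3)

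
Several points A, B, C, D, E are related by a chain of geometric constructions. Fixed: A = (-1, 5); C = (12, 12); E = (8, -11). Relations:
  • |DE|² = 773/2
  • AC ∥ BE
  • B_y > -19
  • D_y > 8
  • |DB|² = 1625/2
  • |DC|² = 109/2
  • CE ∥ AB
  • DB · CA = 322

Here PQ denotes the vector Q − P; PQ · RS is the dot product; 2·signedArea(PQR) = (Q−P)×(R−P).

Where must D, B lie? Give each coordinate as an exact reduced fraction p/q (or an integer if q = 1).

1. B_x = -5  [AC ∥ BE ∩ CE ∥ AB]
2. B_y = -18  [AC ∥ BE ∩ CE ∥ AB]
   → B = (-5, -18)
3. D_x = 11/2  [line 13·x + 7·y + -131 = 0 ∩ |DE|² = 773/2]
4. D_y = 17/2  [line 13·x + 7·y + -131 = 0 ∩ |DE|² = 773/2]
   → D = (11/2, 17/2)

B = (-5, -18)
D = (11/2, 17/2)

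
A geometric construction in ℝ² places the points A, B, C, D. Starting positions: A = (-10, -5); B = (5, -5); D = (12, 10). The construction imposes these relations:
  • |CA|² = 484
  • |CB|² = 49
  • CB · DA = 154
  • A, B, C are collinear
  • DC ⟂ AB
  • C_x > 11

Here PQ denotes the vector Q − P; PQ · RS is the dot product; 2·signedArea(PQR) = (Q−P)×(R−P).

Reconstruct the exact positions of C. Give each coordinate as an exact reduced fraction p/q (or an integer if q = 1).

C = (12, -5)

1. C_x = 12  [A, B, C are collinear ∩ DC ⟂ AB]
2. C_y = -5  [A, B, C are collinear ∩ DC ⟂ AB]
   → C = (12, -5)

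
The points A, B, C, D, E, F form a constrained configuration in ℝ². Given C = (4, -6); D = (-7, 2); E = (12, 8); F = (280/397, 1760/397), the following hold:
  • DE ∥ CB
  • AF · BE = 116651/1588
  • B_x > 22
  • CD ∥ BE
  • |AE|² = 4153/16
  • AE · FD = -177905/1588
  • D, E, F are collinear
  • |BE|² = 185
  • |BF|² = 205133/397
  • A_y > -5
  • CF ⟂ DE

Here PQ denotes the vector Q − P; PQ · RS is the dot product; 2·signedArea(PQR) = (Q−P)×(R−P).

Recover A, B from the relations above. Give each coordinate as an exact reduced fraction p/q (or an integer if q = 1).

1. B_x = 23  [CD ∥ BE ∩ DE ∥ CB]
2. B_y = 0  [CD ∥ BE ∩ DE ∥ CB]
   → B = (23, 0)
3. A_x = 5/4  [AF · BE = 116651/1588 ∩ AE · FD = -177905/1588]
4. A_y = -4  [AF · BE = 116651/1588 ∩ AE · FD = -177905/1588]
   → A = (5/4, -4)

A = (5/4, -4)
B = (23, 0)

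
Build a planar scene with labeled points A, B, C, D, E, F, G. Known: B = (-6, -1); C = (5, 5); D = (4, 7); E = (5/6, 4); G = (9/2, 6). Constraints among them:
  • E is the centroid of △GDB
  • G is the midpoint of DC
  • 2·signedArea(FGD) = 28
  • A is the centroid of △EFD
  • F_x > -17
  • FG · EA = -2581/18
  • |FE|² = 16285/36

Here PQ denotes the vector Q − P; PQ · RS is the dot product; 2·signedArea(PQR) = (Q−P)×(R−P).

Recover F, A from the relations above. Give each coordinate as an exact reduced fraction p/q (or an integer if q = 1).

1. F_x = -16  [line -1·x + -1/2·y + -41/2 = 0 ∩ |FE|² = 16285/36]
2. F_y = -9  [line -1·x + -1/2·y + -41/2 = 0 ∩ |FE|² = 16285/36]
   → F = (-16, -9)
3. A_x = -67/18  [FG · EA = -2581/18 ∩ A is the centroid of △EFD]
4. A_y = 2/3  [FG · EA = -2581/18 ∩ A is the centroid of △EFD]
   → A = (-67/18, 2/3)

A = (-67/18, 2/3)
F = (-16, -9)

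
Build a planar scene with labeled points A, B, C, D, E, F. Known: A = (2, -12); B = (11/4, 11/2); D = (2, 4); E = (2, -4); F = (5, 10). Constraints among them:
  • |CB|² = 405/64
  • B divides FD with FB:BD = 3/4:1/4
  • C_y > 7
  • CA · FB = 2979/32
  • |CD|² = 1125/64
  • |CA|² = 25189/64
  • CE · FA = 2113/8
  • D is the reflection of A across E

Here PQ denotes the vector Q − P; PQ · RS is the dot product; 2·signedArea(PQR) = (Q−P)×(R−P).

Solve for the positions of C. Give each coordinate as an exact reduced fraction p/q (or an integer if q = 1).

C = (31/8, 31/4)

1. C_x = 31/8  [CA · FB = 2979/32 ∩ CE · FA = 2113/8]
2. C_y = 31/4  [CA · FB = 2979/32 ∩ CE · FA = 2113/8]
   → C = (31/8, 31/4)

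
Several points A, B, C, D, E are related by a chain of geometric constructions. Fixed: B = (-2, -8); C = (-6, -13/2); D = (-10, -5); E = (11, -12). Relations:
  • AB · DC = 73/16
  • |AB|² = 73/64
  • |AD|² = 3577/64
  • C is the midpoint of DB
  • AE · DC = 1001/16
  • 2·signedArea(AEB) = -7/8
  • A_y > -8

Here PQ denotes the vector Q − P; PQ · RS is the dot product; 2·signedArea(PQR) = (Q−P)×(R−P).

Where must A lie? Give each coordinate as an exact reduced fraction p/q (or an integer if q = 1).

A = (-3, -61/8)

1. A_x = -3  [AE · DC = 1001/16 ∩ 2·signedArea(AEB) = -7/8]
2. A_y = -61/8  [AE · DC = 1001/16 ∩ 2·signedArea(AEB) = -7/8]
   → A = (-3, -61/8)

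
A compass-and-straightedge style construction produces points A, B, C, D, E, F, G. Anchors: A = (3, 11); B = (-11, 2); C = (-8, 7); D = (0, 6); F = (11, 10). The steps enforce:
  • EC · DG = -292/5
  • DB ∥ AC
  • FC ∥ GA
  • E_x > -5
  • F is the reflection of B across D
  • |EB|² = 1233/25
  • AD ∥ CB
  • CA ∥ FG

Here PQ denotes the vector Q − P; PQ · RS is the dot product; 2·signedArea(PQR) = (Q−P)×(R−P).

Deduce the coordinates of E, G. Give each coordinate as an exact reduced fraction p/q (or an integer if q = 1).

E = (-22/5, 22/5)
G = (22, 14)

1. G_x = 22  [FC ∥ GA ∩ CA ∥ FG]
2. G_y = 14  [FC ∥ GA ∩ CA ∥ FG]
   → G = (22, 14)
3. E_x = -22/5  [line -22·x + -8·y + -308/5 = 0 ∩ |EB|² = 1233/25]
4. E_y = 22/5  [line -22·x + -8·y + -308/5 = 0 ∩ |EB|² = 1233/25]
   → E = (-22/5, 22/5)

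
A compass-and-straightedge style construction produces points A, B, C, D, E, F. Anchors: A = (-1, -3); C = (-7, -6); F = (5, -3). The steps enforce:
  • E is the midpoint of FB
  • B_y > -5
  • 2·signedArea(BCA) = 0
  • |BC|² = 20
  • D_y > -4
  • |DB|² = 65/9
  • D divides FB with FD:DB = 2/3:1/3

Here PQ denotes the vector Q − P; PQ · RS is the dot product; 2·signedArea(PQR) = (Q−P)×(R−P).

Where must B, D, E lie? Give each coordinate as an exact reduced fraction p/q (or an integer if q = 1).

1. B_x = -3  [line -3·x + 6·y + 15 = 0 ∩ |BC|² = 20]
2. B_y = -4  [line -3·x + 6·y + 15 = 0 ∩ |BC|² = 20]
   → B = (-3, -4)
3. D_x = -1/3  [D divides FB with FD:DB = 2/3:1/3]
4. D_y = -11/3  [D divides FB with FD:DB = 2/3:1/3]
   → D = (-1/3, -11/3)
5. E_x = 1  [E is the midpoint of FB]
6. E_y = -7/2  [E is the midpoint of FB]
   → E = (1, -7/2)

B = (-3, -4)
D = (-1/3, -11/3)
E = (1, -7/2)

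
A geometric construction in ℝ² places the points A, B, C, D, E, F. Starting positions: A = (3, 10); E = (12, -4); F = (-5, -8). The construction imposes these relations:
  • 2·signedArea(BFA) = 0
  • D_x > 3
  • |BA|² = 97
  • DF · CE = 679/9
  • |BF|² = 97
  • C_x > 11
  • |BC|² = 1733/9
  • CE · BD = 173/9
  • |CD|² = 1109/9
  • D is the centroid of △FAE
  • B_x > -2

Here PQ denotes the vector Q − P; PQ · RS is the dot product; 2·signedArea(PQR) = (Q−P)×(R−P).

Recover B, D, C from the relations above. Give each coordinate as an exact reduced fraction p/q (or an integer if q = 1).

1. B_x = -1  [line -18·x + 8·y + -26 = 0 ∩ |BF|² = 97]
2. B_y = 1  [line -18·x + 8·y + -26 = 0 ∩ |BF|² = 97]
   → B = (-1, 1)
3. D_x = 10/3  [D is the centroid of △FAE]
4. D_y = -2/3  [D is the centroid of △FAE]
   → D = (10/3, -2/3)
5. C_x = 35/3  [CE · BD = 173/9 ∩ DF · CE = 679/9]
6. C_y = 20/3  [CE · BD = 173/9 ∩ DF · CE = 679/9]
   → C = (35/3, 20/3)

B = (-1, 1)
C = (35/3, 20/3)
D = (10/3, -2/3)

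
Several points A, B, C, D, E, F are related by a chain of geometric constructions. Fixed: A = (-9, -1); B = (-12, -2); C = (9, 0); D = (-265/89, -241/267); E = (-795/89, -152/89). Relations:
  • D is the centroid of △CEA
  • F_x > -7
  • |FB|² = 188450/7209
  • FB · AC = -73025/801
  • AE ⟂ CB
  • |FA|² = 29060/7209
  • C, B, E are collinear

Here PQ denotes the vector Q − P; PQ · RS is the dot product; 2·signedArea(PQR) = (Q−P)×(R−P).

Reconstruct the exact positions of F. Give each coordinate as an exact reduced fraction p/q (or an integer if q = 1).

F = (-1867/267, -775/801)

1. F_x = -1867/267  [line -18·x + -1·y + -101593/801 = 0 ∩ |FA|² = 29060/7209]
2. F_y = -775/801  [line -18·x + -1·y + -101593/801 = 0 ∩ |FA|² = 29060/7209]
   → F = (-1867/267, -775/801)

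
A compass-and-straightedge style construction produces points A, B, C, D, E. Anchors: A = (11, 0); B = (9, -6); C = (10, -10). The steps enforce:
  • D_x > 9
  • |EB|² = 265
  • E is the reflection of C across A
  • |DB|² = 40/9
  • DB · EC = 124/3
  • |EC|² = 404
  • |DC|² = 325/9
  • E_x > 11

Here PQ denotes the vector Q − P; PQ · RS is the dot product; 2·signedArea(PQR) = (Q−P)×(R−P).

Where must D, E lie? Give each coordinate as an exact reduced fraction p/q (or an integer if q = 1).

1. E_x = 12  [E is the reflection of C across A]
2. E_y = 10  [E is the reflection of C across A]
   → E = (12, 10)
3. D_x = 29/3  [line 2·x + 20·y + 182/3 = 0 ∩ |DB|² = 40/9]
4. D_y = -4  [line 2·x + 20·y + 182/3 = 0 ∩ |DB|² = 40/9]
   → D = (29/3, -4)

D = (29/3, -4)
E = (12, 10)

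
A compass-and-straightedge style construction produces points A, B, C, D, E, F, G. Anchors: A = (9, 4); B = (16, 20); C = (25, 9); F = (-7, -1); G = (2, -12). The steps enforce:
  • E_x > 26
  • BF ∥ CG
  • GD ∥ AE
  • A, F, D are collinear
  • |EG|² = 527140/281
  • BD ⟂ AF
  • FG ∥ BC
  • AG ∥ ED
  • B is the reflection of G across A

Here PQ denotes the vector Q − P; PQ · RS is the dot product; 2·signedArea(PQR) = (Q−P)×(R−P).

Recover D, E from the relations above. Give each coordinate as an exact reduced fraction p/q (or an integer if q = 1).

D = (5601/281, 2084/281)
E = (7568/281, 6580/281)

1. D_x = 5601/281  [A, F, D are collinear ∩ BD ⟂ AF]
2. D_y = 2084/281  [A, F, D are collinear ∩ BD ⟂ AF]
   → D = (5601/281, 2084/281)
3. E_x = 7568/281  [AG ∥ ED ∩ GD ∥ AE]
4. E_y = 6580/281  [AG ∥ ED ∩ GD ∥ AE]
   → E = (7568/281, 6580/281)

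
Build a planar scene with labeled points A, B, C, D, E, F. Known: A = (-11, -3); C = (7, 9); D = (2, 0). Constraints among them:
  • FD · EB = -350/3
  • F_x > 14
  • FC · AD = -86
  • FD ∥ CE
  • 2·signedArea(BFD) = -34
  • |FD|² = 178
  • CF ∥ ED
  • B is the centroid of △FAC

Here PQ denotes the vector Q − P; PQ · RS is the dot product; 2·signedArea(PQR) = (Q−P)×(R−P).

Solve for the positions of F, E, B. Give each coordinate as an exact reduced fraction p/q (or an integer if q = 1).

1. F_x = 15  [line -13·x + -3·y + 204 = 0 ∩ |FD|² = 178]
2. F_y = 3  [line -13·x + -3·y + 204 = 0 ∩ |FD|² = 178]
   → F = (15, 3)
3. E_x = -6  [CF ∥ ED ∩ FD ∥ CE]
4. E_y = 6  [CF ∥ ED ∩ FD ∥ CE]
   → E = (-6, 6)
5. B_x = 11/3  [B is the centroid of △FAC]
6. B_y = 3  [B is the centroid of △FAC]
   → B = (11/3, 3)

B = (11/3, 3)
E = (-6, 6)
F = (15, 3)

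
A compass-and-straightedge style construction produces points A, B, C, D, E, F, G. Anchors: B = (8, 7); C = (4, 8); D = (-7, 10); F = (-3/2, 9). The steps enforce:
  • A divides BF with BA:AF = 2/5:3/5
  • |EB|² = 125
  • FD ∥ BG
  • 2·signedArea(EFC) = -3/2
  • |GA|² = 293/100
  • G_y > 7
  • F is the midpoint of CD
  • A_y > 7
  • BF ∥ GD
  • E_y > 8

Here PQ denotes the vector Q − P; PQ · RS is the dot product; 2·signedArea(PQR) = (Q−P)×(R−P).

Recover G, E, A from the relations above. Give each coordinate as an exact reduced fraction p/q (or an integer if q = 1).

A = (21/5, 39/5)
E = (-3, 9)
G = (5/2, 8)

1. G_x = 5/2  [BF ∥ GD ∩ FD ∥ BG]
2. G_y = 8  [BF ∥ GD ∩ FD ∥ BG]
   → G = (5/2, 8)
3. E_x = -3  [line 1·x + 11/2·y + -93/2 = 0 ∩ |EB|² = 125]
4. E_y = 9  [line 1·x + 11/2·y + -93/2 = 0 ∩ |EB|² = 125]
   → E = (-3, 9)
5. A_x = 21/5  [A divides BF with BA:AF = 2/5:3/5]
6. A_y = 39/5  [A divides BF with BA:AF = 2/5:3/5]
   → A = (21/5, 39/5)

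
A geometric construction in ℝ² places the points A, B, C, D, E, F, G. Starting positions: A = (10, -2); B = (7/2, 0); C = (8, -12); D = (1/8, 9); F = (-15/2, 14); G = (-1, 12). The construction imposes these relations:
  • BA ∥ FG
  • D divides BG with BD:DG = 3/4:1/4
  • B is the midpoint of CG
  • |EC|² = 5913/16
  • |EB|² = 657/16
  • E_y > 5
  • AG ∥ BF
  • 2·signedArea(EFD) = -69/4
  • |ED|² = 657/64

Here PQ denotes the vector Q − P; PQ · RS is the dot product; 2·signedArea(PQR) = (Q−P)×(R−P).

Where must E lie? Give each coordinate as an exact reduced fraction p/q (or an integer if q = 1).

E = (5/4, 6)

1. E_x = 5/4  [line 5·x + 61/8·y + -52 = 0 ∩ |EC|² = 5913/16]
2. E_y = 6  [line 5·x + 61/8·y + -52 = 0 ∩ |EC|² = 5913/16]
   → E = (5/4, 6)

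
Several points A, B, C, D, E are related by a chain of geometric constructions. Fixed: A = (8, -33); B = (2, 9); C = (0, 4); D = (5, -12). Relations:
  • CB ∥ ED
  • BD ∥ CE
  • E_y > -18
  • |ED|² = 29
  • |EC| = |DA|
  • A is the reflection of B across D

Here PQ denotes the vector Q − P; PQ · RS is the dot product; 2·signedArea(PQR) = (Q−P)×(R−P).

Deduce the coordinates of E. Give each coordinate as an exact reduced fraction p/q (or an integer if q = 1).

E = (3, -17)

1. E_x = 3  [CB ∥ ED ∩ BD ∥ CE]
2. E_y = -17  [CB ∥ ED ∩ BD ∥ CE]
   → E = (3, -17)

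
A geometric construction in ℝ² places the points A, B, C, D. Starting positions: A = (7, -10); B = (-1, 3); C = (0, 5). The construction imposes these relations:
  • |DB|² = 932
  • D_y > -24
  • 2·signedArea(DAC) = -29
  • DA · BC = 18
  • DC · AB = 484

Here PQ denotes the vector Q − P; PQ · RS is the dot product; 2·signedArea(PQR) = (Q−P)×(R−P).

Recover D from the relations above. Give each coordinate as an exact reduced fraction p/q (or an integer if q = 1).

1. D_x = 15  [DC · AB = 484 ∩ 2·signedArea(DAC) = -29]
2. D_y = -23  [DC · AB = 484 ∩ 2·signedArea(DAC) = -29]
   → D = (15, -23)

D = (15, -23)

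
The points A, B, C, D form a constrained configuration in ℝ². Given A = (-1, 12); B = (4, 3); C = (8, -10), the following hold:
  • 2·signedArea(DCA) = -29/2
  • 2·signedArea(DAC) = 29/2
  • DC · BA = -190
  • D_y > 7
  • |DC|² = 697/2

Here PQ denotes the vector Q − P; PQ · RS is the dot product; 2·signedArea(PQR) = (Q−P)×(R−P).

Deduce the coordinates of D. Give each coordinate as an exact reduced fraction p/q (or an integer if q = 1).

1. D_x = 3/2  [2·signedArea(DCA) = -29/2 ∩ DC · BA = -190]
2. D_y = 15/2  [2·signedArea(DCA) = -29/2 ∩ DC · BA = -190]
   → D = (3/2, 15/2)

D = (3/2, 15/2)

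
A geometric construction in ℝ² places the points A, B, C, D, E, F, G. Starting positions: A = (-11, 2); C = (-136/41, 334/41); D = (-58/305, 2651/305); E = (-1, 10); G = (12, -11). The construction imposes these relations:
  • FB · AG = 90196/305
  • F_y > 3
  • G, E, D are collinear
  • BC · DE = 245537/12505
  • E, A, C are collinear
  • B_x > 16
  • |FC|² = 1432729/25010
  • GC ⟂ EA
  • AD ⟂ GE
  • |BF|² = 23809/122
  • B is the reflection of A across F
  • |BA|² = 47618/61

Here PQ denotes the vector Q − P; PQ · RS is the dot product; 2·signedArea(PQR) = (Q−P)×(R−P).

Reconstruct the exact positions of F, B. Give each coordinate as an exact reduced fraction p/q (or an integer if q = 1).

1. B_x = 5098/305  [line 247/305·x + -399/305·y + -1919/305 = 0 ∩ |BA|² = 47618/61]
2. B_y = 1689/305  [line 247/305·x + -399/305·y + -1919/305 = 0 ∩ |BA|² = 47618/61]
   → B = (5098/305, 1689/305)
3. F_x = 1743/610  [FB · AG = 90196/305 ∩ B is the reflection of A across F]
4. F_y = 2299/610  [FB · AG = 90196/305 ∩ B is the reflection of A across F]
   → F = (1743/610, 2299/610)

B = (5098/305, 1689/305)
F = (1743/610, 2299/610)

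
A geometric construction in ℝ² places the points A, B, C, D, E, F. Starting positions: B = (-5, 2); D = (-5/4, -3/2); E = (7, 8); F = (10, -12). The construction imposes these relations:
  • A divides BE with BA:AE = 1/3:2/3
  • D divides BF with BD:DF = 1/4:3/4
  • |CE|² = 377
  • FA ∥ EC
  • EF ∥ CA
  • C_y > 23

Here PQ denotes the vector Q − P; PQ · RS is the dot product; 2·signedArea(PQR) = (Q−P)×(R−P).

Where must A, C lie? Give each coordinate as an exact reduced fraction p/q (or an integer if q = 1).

1. A_x = -1  [A divides BE with BA:AE = 1/3:2/3]
2. A_y = 4  [A divides BE with BA:AE = 1/3:2/3]
   → A = (-1, 4)
3. C_x = -4  [EF ∥ CA ∩ FA ∥ EC]
4. C_y = 24  [EF ∥ CA ∩ FA ∥ EC]
   → C = (-4, 24)

A = (-1, 4)
C = (-4, 24)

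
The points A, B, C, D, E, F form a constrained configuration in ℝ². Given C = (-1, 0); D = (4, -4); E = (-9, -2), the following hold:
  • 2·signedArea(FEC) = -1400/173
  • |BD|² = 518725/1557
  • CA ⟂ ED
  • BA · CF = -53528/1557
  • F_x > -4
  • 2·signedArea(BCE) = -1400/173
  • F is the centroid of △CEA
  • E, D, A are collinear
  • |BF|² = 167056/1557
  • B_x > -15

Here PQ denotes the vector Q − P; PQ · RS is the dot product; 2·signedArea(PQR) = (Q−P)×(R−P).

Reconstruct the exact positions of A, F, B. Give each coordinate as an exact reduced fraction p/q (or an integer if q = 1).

A = (-257/173, -546/173)
B = (-7355/519, -1184/519)
F = (-1987/519, -892/519)

1. A_x = -257/173  [E, D, A are collinear ∩ CA ⟂ ED]
2. A_y = -546/173  [E, D, A are collinear ∩ CA ⟂ ED]
   → A = (-257/173, -546/173)
3. F_x = -1987/519  [F is the centroid of △CEA]
4. F_y = -892/519  [F is the centroid of △CEA]
   → F = (-1987/519, -892/519)
5. B_x = -7355/519  [2·signedArea(BCE) = -1400/173 ∩ BA · CF = -53528/1557]
6. B_y = -1184/519  [2·signedArea(BCE) = -1400/173 ∩ BA · CF = -53528/1557]
   → B = (-7355/519, -1184/519)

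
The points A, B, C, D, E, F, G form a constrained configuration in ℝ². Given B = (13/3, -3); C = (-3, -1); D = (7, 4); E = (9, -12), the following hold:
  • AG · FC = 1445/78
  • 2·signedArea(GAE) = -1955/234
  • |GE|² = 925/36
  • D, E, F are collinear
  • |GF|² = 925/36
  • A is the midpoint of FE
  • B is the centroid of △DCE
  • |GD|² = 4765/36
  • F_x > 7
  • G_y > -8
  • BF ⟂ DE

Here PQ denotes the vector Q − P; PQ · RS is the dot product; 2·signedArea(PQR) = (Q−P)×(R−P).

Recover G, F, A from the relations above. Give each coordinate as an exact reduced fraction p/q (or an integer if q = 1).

1. F_x = 305/39  [D, E, F are collinear ∩ BF ⟂ DE]
2. F_y = -100/39  [D, E, F are collinear ∩ BF ⟂ DE]
   → F = (305/39, -100/39)
3. A_x = 328/39  [A is the midpoint of FE]
4. A_y = -284/39  [A is the midpoint of FE]
   → A = (328/39, -284/39)
5. G_x = 20/3  [2·signedArea(GAE) = -1955/234 ∩ AG · FC = 1445/78]
6. G_y = -15/2  [2·signedArea(GAE) = -1955/234 ∩ AG · FC = 1445/78]
   → G = (20/3, -15/2)

A = (328/39, -284/39)
F = (305/39, -100/39)
G = (20/3, -15/2)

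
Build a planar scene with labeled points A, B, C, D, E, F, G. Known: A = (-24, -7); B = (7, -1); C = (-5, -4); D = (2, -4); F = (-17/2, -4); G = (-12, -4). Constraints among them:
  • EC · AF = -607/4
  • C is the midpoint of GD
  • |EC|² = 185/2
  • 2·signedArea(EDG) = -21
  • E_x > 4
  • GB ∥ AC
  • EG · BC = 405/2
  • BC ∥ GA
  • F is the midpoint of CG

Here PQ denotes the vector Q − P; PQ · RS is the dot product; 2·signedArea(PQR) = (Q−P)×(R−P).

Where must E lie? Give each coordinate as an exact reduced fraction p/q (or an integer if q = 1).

1. E_x = 9/2  [2·signedArea(EDG) = -21 ∩ EC · AF = -607/4]
2. E_y = -5/2  [2·signedArea(EDG) = -21 ∩ EC · AF = -607/4]
   → E = (9/2, -5/2)

E = (9/2, -5/2)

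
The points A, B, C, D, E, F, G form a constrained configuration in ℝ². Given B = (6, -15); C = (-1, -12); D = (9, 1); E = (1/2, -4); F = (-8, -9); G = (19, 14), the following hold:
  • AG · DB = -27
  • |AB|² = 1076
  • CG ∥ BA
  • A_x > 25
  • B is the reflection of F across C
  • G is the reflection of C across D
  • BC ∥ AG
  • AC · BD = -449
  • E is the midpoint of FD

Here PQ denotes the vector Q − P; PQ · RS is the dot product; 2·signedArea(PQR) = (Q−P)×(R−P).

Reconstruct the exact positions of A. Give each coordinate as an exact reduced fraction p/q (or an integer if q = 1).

A = (26, 11)

1. A_x = 26  [BC ∥ AG ∩ CG ∥ BA]
2. A_y = 11  [BC ∥ AG ∩ CG ∥ BA]
   → A = (26, 11)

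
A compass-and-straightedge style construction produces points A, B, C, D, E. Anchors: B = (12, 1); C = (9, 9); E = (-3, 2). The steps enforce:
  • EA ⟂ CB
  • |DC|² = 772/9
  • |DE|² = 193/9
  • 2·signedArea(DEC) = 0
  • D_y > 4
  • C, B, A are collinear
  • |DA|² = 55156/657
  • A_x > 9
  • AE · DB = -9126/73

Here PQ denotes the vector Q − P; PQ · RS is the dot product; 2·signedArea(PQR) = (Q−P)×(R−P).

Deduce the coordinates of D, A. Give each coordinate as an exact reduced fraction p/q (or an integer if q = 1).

1. D_x = 1  [line -7·x + 12·y + -45 = 0 ∩ |DE|² = 193/9]
2. D_y = 13/3  [line -7·x + 12·y + -45 = 0 ∩ |DE|² = 193/9]
   → D = (1, 13/3)
3. A_x = 717/73  [C, B, A are collinear ∩ EA ⟂ CB]
4. A_y = 497/73  [C, B, A are collinear ∩ EA ⟂ CB]
   → A = (717/73, 497/73)

A = (717/73, 497/73)
D = (1, 13/3)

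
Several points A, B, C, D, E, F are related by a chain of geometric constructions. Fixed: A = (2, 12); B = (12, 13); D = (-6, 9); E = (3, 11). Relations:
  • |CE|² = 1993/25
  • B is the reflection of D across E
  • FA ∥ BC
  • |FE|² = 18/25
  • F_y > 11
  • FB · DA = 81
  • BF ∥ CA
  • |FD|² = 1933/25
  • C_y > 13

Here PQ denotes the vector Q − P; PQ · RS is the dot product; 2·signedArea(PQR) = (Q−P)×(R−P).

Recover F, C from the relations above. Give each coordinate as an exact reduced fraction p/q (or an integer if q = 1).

C = (58/5, 67/5)
F = (12/5, 58/5)

1. F_x = 12/5  [line -8·x + -3·y + 54 = 0 ∩ |FE|² = 18/25]
2. F_y = 58/5  [line -8·x + -3·y + 54 = 0 ∩ |FE|² = 18/25]
   → F = (12/5, 58/5)
3. C_x = 58/5  [BF ∥ CA ∩ FA ∥ BC]
4. C_y = 67/5  [BF ∥ CA ∩ FA ∥ BC]
   → C = (58/5, 67/5)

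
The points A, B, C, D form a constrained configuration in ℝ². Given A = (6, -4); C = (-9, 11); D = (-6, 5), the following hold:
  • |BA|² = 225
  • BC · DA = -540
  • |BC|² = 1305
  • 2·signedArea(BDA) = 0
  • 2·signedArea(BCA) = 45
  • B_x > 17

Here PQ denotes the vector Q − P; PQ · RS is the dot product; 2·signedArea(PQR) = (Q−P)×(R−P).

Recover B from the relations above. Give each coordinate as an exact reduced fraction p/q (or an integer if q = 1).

1. B_x = 18  [2·signedArea(BDA) = 0 ∩ BC · DA = -540]
2. B_y = -13  [2·signedArea(BDA) = 0 ∩ BC · DA = -540]
   → B = (18, -13)

B = (18, -13)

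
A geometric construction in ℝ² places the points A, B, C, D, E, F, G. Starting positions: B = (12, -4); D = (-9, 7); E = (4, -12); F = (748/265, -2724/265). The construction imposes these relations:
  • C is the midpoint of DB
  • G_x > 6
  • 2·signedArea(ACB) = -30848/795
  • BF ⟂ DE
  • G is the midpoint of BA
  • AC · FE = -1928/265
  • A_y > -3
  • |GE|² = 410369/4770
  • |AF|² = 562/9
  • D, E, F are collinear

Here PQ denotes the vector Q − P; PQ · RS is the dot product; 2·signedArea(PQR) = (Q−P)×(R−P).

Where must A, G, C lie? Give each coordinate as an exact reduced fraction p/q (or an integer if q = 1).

A = (1543/795, -643/265)
C = (3/2, 3/2)
G = (11083/1590, -1703/530)

1. C_x = 3/2  [C is the midpoint of DB]
2. C_y = 3/2  [C is the midpoint of DB]
   → C = (3/2, 3/2)
3. A_x = 1543/795  [AC · FE = -1928/265 ∩ 2·signedArea(ACB) = -30848/795]
4. A_y = -643/265  [AC · FE = -1928/265 ∩ 2·signedArea(ACB) = -30848/795]
   → A = (1543/795, -643/265)
5. G_x = 11083/1590  [G is the midpoint of BA]
6. G_y = -1703/530  [G is the midpoint of BA]
   → G = (11083/1590, -1703/530)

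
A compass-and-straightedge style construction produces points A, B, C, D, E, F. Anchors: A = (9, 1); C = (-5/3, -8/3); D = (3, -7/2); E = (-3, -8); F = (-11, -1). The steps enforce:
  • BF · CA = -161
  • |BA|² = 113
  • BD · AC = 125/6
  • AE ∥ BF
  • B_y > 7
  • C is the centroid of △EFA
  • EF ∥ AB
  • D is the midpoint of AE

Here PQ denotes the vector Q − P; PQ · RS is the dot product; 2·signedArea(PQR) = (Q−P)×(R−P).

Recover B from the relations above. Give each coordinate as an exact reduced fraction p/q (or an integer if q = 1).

B = (1, 8)

1. B_x = 1  [AE ∥ BF ∩ EF ∥ AB]
2. B_y = 8  [AE ∥ BF ∩ EF ∥ AB]
   → B = (1, 8)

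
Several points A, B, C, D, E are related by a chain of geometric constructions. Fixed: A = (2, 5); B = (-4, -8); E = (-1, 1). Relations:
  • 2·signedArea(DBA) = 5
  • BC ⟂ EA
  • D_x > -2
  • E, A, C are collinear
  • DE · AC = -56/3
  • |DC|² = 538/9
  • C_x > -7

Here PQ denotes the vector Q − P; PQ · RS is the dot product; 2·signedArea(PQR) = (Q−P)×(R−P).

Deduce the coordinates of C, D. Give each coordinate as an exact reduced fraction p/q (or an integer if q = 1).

1. C_x = -32/5  [E, A, C are collinear ∩ BC ⟂ EA]
2. C_y = -31/5  [E, A, C are collinear ∩ BC ⟂ EA]
   → C = (-32/5, -31/5)
3. D_x = -1  [2·signedArea(DBA) = 5 ∩ DE · AC = -56/3]
4. D_y = -2/3  [2·signedArea(DBA) = 5 ∩ DE · AC = -56/3]
   → D = (-1, -2/3)

C = (-32/5, -31/5)
D = (-1, -2/3)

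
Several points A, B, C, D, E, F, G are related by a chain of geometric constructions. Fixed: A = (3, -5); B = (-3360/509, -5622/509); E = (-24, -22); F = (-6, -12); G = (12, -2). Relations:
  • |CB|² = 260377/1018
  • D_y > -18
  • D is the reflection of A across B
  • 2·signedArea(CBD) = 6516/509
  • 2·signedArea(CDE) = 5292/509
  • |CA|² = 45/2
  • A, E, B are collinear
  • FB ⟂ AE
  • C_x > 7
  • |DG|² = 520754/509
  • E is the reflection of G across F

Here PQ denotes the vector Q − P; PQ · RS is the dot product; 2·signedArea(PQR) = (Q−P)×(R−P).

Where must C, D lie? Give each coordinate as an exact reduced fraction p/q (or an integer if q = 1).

1. D_x = -8247/509  [D is the reflection of A across B]
2. D_y = -8699/509  [D is the reflection of A across B]
   → D = (-8247/509, -8699/509)
3. C_x = 15/2  [line 3077/509·x + -4887/509·y + -40182/509 = 0 ∩ |CB|² = 260377/1018]
4. C_y = -7/2  [line 3077/509·x + -4887/509·y + -40182/509 = 0 ∩ |CB|² = 260377/1018]
   → C = (15/2, -7/2)

C = (15/2, -7/2)
D = (-8247/509, -8699/509)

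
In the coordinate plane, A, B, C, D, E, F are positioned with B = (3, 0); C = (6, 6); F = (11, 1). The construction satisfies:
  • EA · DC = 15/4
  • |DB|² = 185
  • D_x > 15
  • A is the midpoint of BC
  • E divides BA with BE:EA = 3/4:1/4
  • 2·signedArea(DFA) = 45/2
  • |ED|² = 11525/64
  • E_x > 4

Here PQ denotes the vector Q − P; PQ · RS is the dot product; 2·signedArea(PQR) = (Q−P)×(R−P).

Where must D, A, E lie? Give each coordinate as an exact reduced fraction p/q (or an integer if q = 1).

1. A_x = 9/2  [A is the midpoint of BC]
2. A_y = 3  [A is the midpoint of BC]
   → A = (9/2, 3)
3. E_x = 33/8  [E divides BA with BE:EA = 3/4:1/4]
4. E_y = 9/4  [E divides BA with BE:EA = 3/4:1/4]
   → E = (33/8, 9/4)
5. D_x = 16  [2·signedArea(DFA) = 45/2 ∩ EA · DC = 15/4]
6. D_y = -4  [2·signedArea(DFA) = 45/2 ∩ EA · DC = 15/4]
   → D = (16, -4)

A = (9/2, 3)
D = (16, -4)
E = (33/8, 9/4)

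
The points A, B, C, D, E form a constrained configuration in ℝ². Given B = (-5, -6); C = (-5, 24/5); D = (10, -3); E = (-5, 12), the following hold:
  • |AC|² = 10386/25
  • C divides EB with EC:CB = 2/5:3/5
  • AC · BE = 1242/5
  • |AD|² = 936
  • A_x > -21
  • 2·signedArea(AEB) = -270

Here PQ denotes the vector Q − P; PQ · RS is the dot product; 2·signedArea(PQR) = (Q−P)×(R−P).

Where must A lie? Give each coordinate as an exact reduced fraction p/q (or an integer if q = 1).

1. A_x = -20  [2·signedArea(AEB) = -270 ∩ AC · BE = 1242/5]
2. A_y = -9  [2·signedArea(AEB) = -270 ∩ AC · BE = 1242/5]
   → A = (-20, -9)

A = (-20, -9)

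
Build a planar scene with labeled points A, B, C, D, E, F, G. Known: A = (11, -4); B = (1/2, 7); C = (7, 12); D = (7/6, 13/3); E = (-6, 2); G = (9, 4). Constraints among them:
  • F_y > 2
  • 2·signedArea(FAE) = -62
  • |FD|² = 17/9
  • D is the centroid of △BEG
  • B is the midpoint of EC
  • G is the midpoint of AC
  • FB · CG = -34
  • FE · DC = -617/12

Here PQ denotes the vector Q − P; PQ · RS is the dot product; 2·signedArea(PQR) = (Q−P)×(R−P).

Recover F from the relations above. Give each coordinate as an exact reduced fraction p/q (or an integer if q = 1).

F = (3/2, 3)

1. F_x = 3/2  [2·signedArea(FAE) = -62 ∩ FE · DC = -617/12]
2. F_y = 3  [2·signedArea(FAE) = -62 ∩ FE · DC = -617/12]
   → F = (3/2, 3)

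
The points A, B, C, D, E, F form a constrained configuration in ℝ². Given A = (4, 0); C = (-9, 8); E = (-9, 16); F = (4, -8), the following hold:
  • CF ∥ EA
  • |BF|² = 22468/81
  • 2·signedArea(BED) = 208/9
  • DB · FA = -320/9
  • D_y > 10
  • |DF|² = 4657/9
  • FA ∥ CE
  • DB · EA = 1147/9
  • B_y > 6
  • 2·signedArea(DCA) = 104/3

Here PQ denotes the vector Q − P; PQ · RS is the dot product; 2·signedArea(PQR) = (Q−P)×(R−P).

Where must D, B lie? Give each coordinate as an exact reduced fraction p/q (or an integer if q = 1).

B = (-14/3, 56/9)
D = (-9, 32/3)

1. D_x = -9  [line 8·x + 13·y + -200/3 = 0 ∩ |DF|² = 4657/9]
2. D_y = 32/3  [line 8·x + 13·y + -200/3 = 0 ∩ |DF|² = 4657/9]
   → D = (-9, 32/3)
3. B_x = -14/3  [DB · EA = 1147/9 ∩ 2·signedArea(BED) = 208/9]
4. B_y = 56/9  [DB · EA = 1147/9 ∩ 2·signedArea(BED) = 208/9]
   → B = (-14/3, 56/9)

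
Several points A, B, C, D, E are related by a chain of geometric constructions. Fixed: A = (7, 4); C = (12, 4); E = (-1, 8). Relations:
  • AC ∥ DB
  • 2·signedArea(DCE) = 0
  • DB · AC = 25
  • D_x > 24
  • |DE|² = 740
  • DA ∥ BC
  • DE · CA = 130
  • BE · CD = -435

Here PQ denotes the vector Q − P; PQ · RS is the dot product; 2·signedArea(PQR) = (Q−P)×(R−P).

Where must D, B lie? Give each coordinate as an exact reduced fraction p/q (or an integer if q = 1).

1. D_x = 25  [2·signedArea(DCE) = 0 ∩ DE · CA = 130]
2. D_y = 0  [2·signedArea(DCE) = 0 ∩ DE · CA = 130]
   → D = (25, 0)
3. B_x = 30  [DA ∥ BC ∩ AC ∥ DB]
4. B_y = 0  [DA ∥ BC ∩ AC ∥ DB]
   → B = (30, 0)

B = (30, 0)
D = (25, 0)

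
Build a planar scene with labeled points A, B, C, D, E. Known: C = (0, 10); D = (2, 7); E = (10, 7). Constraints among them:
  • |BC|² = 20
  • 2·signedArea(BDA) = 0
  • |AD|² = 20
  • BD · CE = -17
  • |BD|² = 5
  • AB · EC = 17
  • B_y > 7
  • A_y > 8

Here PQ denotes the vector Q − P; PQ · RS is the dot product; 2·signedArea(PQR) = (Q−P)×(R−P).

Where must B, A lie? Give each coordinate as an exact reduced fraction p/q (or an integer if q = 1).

1. B_x = 4  [line -10·x + 3·y + 16 = 0 ∩ |BD|² = 5]
2. B_y = 8  [line -10·x + 3·y + 16 = 0 ∩ |BD|² = 5]
   → B = (4, 8)
3. A_x = 6  [2·signedArea(BDA) = 0 ∩ AB · EC = 17]
4. A_y = 9  [2·signedArea(BDA) = 0 ∩ AB · EC = 17]
   → A = (6, 9)

A = (6, 9)
B = (4, 8)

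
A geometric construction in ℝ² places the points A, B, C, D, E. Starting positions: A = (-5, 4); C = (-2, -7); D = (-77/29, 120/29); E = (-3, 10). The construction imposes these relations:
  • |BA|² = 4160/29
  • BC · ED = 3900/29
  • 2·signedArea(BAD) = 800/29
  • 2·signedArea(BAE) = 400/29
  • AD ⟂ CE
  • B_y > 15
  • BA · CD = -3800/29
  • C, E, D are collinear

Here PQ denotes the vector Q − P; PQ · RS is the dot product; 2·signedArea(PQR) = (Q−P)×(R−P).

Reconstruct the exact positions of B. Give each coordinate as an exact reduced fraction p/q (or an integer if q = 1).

1. B_x = -97/29  [BA · CD = -3800/29 ∩ 2·signedArea(BAE) = 400/29]
2. B_y = 460/29  [BA · CD = -3800/29 ∩ 2·signedArea(BAE) = 400/29]
   → B = (-97/29, 460/29)

B = (-97/29, 460/29)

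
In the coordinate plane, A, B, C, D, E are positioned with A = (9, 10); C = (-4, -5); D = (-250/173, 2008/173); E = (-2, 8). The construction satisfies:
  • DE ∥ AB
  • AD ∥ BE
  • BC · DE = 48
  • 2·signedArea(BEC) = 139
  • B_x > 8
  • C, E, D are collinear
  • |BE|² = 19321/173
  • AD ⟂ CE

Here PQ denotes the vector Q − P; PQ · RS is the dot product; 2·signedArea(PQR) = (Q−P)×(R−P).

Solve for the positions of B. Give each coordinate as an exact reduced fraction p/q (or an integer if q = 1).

B = (1461/173, 1106/173)

1. B_x = 1461/173  [AD ∥ BE ∩ DE ∥ AB]
2. B_y = 1106/173  [AD ∥ BE ∩ DE ∥ AB]
   → B = (1461/173, 1106/173)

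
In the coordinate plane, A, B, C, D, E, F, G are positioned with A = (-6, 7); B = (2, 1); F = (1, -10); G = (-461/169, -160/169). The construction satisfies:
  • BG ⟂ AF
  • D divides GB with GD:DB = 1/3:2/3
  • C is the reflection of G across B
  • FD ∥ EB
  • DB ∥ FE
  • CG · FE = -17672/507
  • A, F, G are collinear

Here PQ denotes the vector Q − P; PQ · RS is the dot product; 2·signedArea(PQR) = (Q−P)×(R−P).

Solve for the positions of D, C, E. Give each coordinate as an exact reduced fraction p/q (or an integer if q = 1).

C = (1137/169, 498/169)
D = (-584/507, -151/507)
E = (2105/507, -4412/507)

1. D_x = -584/507  [D divides GB with GD:DB = 1/3:2/3]
2. D_y = -151/507  [D divides GB with GD:DB = 1/3:2/3]
   → D = (-584/507, -151/507)
3. C_x = 1137/169  [C is the reflection of G across B]
4. C_y = 498/169  [C is the reflection of G across B]
   → C = (1137/169, 498/169)
5. E_x = 2105/507  [FD ∥ EB ∩ DB ∥ FE]
6. E_y = -4412/507  [FD ∥ EB ∩ DB ∥ FE]
   → E = (2105/507, -4412/507)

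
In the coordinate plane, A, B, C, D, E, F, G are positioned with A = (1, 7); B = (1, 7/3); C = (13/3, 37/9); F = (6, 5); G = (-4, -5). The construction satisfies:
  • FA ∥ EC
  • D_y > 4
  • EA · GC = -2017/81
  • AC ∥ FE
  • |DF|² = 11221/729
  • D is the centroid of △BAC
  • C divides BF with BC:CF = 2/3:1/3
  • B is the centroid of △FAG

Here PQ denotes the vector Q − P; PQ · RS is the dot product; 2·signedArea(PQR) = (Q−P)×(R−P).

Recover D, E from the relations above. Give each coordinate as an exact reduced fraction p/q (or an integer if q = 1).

1. D_x = 19/9  [D is the centroid of △BAC]
2. D_y = 121/27  [D is the centroid of △BAC]
   → D = (19/9, 121/27)
3. E_x = 28/3  [FA ∥ EC ∩ AC ∥ FE]
4. E_y = 19/9  [FA ∥ EC ∩ AC ∥ FE]
   → E = (28/3, 19/9)

D = (19/9, 121/27)
E = (28/3, 19/9)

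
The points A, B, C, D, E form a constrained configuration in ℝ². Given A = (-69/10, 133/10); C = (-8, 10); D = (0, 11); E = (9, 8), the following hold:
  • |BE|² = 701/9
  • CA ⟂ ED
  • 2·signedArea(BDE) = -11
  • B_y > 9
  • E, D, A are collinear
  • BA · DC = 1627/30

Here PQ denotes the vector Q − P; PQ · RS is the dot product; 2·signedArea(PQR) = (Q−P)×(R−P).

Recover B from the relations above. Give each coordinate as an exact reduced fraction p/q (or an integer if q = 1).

B = (1/3, 29/3)

1. B_x = 1/3  [2·signedArea(BDE) = -11 ∩ BA · DC = 1627/30]
2. B_y = 29/3  [2·signedArea(BDE) = -11 ∩ BA · DC = 1627/30]
   → B = (1/3, 29/3)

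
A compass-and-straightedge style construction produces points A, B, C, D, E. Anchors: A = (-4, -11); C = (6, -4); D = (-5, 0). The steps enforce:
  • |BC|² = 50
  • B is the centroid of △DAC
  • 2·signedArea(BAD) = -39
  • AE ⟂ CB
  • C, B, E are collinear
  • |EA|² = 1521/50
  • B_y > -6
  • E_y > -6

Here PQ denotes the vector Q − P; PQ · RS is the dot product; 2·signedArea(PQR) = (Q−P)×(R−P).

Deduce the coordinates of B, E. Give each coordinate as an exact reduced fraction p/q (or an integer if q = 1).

1. B_x = -1  [B is the centroid of △DAC]
2. B_y = -5  [B is the centroid of △DAC]
   → B = (-1, -5)
3. E_x = -239/50  [C, B, E are collinear ∩ AE ⟂ CB]
4. E_y = -277/50  [C, B, E are collinear ∩ AE ⟂ CB]
   → E = (-239/50, -277/50)

B = (-1, -5)
E = (-239/50, -277/50)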